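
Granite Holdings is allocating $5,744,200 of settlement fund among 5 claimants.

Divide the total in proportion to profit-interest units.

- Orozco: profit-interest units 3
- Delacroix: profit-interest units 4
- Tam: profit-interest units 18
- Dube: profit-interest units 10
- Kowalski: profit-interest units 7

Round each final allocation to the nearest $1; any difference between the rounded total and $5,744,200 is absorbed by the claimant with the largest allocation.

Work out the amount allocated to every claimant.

Sum of profit-interest units: 42.
Pro-rata amounts: Orozco 3/42 × $5,744,200 = 410,300.00; Delacroix 4/42 × $5,744,200 = 547,066.67; Tam 18/42 × $5,744,200 = 2,461,800.00; Dube 10/42 × $5,744,200 = 1,367,666.67; Kowalski 7/42 × $5,744,200 = 957,366.67.
At nearest $1: Orozco $410,300; Delacroix $547,067; Tam $2,461,800; Dube $1,367,667; Kowalski $957,367. Sum = $5,744,201.
Difference $5,744,200 − $5,744,201 = −$1 applied to largest allocation (Tam): Tam becomes $2,461,799.

Orozco: $410,300 | Delacroix: $547,067 | Tam: $2,461,799 | Dube: $1,367,667 | Kowalski: $957,367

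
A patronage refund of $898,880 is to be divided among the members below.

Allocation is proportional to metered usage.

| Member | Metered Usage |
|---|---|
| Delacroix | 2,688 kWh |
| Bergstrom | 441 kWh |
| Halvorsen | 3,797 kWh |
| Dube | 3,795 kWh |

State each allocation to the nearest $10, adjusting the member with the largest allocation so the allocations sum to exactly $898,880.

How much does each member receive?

Metered usage total: 10,721.
Unrounded shares: Delacroix 2,688/10,721 × $898,880 = 225,369.78; Bergstrom 441/10,721 × $898,880 = 36,974.73; Halvorsen 3,797/10,721 × $898,880 = 318,351.59; Dube 3,795/10,721 × $898,880 = 318,183.90.
Rounded to nearest $10: Delacroix $225,370; Bergstrom $36,970; Halvorsen $318,350; Dube $318,180. Sum = $898,870.
Difference $898,880 − $898,870 = +$10 applied to largest allocation (Halvorsen): Halvorsen becomes $318,360.

Delacroix: $225,370 · Bergstrom: $36,970 · Halvorsen: $318,360 · Dube: $318,180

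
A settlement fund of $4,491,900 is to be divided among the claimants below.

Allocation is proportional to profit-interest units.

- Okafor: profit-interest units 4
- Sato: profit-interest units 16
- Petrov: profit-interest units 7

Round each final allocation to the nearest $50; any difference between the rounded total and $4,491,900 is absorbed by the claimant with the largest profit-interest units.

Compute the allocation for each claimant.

Profit-interest units total: 4 + 16 + 7 = 27.
Proportional shares: Okafor 665,466.67; Sato 2,661,866.67; Petrov 1,164,566.67.
At nearest $50: Okafor $665,450; Sato $2,661,850; Petrov $1,164,550. Sum = $4,491,850.
Difference $4,491,900 − $4,491,850 = +$50 applied to largest profit-interest units (Sato): Sato becomes $2,661,900.

Okafor: $665,450; Sato: $2,661,900; Petrov: $1,164,550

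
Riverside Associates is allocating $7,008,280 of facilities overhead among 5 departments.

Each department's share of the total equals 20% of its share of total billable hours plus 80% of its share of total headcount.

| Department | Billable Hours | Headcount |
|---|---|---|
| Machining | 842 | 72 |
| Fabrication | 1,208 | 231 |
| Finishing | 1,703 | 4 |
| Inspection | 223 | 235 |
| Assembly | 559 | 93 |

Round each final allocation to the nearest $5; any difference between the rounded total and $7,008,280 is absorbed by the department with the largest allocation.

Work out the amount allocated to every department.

Machining: $895,955 · Fabrication: $2,412,940 · Finishing: $561,670 · Inspection: $2,143,815 · Assembly: $993,900

Billable hours total 4,535; headcount total 635.
Combined weights (20% billable hours + 80% headcount): Machining 0.1278; Fabrication 0.3443; Finishing 0.0801; Inspection 0.3059; Assembly 0.1418.
Pro-rata amounts: Machining 895,953.01; Fabrication 2,412,937.86; Finishing 561,672.37; Inspection 2,143,816.11; Assembly 993,900.64.
At nearest $5: Machining $895,955; Fabrication $2,412,940; Finishing $561,670; Inspection $2,143,815; Assembly $993,900. Sum = $7,008,280.
Rounded total matches; no reconciliation needed.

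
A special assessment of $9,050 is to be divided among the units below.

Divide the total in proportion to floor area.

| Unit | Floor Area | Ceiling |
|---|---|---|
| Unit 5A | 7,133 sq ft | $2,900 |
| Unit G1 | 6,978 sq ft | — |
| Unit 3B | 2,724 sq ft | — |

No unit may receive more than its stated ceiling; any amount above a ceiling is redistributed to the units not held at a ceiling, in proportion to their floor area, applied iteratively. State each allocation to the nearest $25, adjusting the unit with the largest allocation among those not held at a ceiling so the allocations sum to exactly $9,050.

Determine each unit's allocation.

Unit 5A: $2,900 | Unit G1: $4,425 | Unit 3B: $1,725

Sum of floor area: 16,835.
Proportional shares (ignoring caps): Unit 5A 3,834.49; Unit G1 3,751.17; Unit 3B 1,464.34.
Cap binds for Unit 5A ($2,900); residual $6,150 reallocated over remaining floor area 9,702.
Remaining shares: Unit G1 4,423.28 → $4,425; Unit 3B 1,726.72 → $1,725.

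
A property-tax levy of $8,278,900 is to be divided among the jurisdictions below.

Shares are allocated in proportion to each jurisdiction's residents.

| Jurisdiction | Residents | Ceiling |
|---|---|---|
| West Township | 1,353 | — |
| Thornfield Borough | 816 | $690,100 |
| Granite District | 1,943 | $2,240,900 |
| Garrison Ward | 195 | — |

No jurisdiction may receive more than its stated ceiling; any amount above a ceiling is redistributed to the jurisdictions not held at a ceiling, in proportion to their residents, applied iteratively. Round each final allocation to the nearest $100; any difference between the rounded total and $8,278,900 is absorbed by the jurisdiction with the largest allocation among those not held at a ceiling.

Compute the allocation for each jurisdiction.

Residents total: 4,307.
Unconstrained shares: West Township 2,600,731.76; Thornfield Borough 1,568,512.28; Granite District 3,734,827.65; Garrison Ward 374,828.30.
Capped: Thornfield Borough ($690,100), Granite District ($2,240,900); balance $5,347,900 reallocated over remaining residents 1,548.
Shares after redistribution: West Township 4,674,230.43 → $4,674,200; Garrison Ward 673,669.57 → $673,700.

West Township: $4,674,200 | Thornfield Borough: $690,100 | Granite District: $2,240,900 | Garrison Ward: $673,700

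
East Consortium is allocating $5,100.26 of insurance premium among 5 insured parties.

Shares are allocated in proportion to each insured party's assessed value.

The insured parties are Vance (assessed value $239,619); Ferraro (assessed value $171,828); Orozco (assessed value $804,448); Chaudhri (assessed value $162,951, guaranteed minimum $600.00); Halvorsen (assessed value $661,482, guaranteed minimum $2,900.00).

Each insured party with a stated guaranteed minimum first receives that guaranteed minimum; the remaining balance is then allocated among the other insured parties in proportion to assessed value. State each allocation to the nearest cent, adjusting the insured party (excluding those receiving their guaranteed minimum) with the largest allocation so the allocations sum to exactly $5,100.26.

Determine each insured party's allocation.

Minimums first: Chaudhri $600.00; Halvorsen $2,900.00. Remaining pool $1,600.26.
Remaining pool split over remaining assessed value 1,215,895: Vance 315.3666 → $315.37; Ferraro 226.1457 → $226.15; Orozco 1,058.7476 → $1,058.75.
Rounding difference −$0.01 applied to Orozco → $1,058.74.

Vance: $315.37; Ferraro: $226.15; Orozco: $1,058.74; Chaudhri: $600.00; Halvorsen: $2,900.00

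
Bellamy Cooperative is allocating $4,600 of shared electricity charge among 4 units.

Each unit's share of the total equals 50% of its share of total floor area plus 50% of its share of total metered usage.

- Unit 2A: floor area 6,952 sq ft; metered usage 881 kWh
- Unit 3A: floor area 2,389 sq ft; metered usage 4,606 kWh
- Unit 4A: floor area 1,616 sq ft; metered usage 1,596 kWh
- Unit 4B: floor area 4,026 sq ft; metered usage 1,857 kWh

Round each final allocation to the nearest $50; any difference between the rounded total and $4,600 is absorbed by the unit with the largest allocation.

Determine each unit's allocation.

Unit 2A: $1,300 | Unit 3A: $1,550 | Unit 4A: $650 | Unit 4B: $1,100

Floor area total 14,983; metered usage total 8,940.
Blended shares (50% floor area + 50% metered usage): Unit 2A 0.2813; Unit 3A 0.3373; Unit 4A 0.1432; Unit 4B 0.2382.
Unrounded shares: Unit 2A 1,293.84; Unit 3A 1,551.72; Unit 4A 658.67; Unit 4B 1,095.77.
After rounding ($50): Unit 2A $1,300; Unit 3A $1,550; Unit 4A $650; Unit 4B $1,100. Sum = $4,600.
Sum already equals the total — no adjustment.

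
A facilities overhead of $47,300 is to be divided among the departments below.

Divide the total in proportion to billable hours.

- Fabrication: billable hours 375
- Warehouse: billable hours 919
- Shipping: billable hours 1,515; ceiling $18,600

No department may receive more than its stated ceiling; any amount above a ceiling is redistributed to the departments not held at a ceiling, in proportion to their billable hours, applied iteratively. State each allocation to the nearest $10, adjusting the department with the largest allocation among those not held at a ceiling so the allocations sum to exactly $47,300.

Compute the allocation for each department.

Total billable hours = 2,809.
Proportional shares (ignoring caps): Fabrication 6,314.52; Warehouse 15,474.80; Shipping 25,510.68.
Held at cap: Shipping ($18,600); balance $28,700 reallocated over remaining billable hours 1,294.
Redistributed shares: Fabrication 8,317.23 → $8,320; Warehouse 20,382.77 → $20,380.

Fabrication: $8,320 | Warehouse: $20,380 | Shipping: $18,600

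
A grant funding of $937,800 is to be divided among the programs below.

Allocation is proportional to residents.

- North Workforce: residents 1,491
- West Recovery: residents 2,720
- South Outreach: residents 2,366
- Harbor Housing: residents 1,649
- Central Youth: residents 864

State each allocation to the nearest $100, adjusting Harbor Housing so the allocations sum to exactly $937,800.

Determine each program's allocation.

North Workforce: $153,800; West Recovery: $280,600; South Outreach: $244,100; Harbor Housing: $170,200; Central Youth: $89,100

Combined residents = 9,090.
Proportional shares: North Workforce 1,491/9,090 × $937,800 = 153,823.96; West Recovery 2,720/9,090 × $937,800 = 280,617.82; South Outreach 2,366/9,090 × $937,800 = 244,096.24; Harbor Housing 1,649/9,090 × $937,800 = 170,124.55; Central Youth 864/9,090 × $937,800 = 89,137.43.
At nearest $100: North Workforce $153,800; West Recovery $280,600; South Outreach $244,100; Harbor Housing $170,100; Central Youth $89,100. Sum = $937,700.
Difference $937,800 − $937,700 = +$100 applied to Harbor Housing: Harbor Housing becomes $170,200.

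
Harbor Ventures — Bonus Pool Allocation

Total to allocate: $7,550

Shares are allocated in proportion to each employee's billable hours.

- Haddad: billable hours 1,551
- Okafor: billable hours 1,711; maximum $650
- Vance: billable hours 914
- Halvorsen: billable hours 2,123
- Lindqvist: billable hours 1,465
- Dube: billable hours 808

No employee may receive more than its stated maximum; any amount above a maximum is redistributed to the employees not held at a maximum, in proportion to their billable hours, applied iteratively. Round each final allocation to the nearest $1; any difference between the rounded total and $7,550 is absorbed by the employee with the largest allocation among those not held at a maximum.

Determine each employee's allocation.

Combined billable hours = 8,572.
Pro-rata shares before constraints: Haddad 1,366.08; Okafor 1,507.01; Vance 805.03; Halvorsen 1,869.88; Lindqvist 1,290.33; Dube 711.67.
Capped: Okafor ($650); residual $6,900 reallocated over remaining billable hours 6,861.
Redistributed shares: Haddad 1,559.82 → $1,560; Vance 919.20 → $919; Halvorsen 2,135.07 → $2,135; Lindqvist 1,473.33 → $1,473; Dube 812.59 → $813.

Haddad: $1,560 · Okafor: $650 · Vance: $919 · Halvorsen: $2,135 · Lindqvist: $1,473 · Dube: $813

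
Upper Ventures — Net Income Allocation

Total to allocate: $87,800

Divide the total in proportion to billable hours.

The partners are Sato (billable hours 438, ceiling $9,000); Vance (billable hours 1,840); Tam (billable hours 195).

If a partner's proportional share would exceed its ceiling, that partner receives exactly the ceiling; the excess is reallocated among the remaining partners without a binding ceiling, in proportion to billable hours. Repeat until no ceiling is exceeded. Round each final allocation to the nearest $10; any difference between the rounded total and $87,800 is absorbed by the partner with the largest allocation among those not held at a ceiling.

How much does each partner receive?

Sum of billable hours: 2,473.
Pro-rata shares before constraints: Sato 15,550.51; Vance 65,326.32; Tam 6,923.17.
Capped: Sato ($9,000); remaining pool $78,800 reallocated over remaining billable hours 2,035.
Remaining shares: Vance 71,249.14 → $71,250; Tam 7,550.86 → $7,550.

Sato: $9,000 · Vance: $71,250 · Tam: $7,550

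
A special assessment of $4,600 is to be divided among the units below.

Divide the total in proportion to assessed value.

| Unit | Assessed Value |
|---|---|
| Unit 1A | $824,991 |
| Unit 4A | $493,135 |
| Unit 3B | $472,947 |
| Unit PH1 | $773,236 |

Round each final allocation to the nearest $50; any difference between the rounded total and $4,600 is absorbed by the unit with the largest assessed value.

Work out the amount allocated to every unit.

Combined assessed value = 2,564,309.
Pro-rata amounts: Unit 1A 824,991/2,564,309 × $4,600 = 1,479.91; Unit 4A 493,135/2,564,309 × $4,600 = 884.61; Unit 3B 472,947/2,564,309 × $4,600 = 848.40; Unit PH1 773,236/2,564,309 × $4,600 = 1,387.07.
After rounding ($50): Unit 1A $1,500; Unit 4A $900; Unit 3B $850; Unit PH1 $1,400. Sum = $4,650.
Difference $4,600 − $4,650 = −$50 applied to largest assessed value (Unit 1A): Unit 1A becomes $1,450.

Unit 1A: $1,450 · Unit 4A: $900 · Unit 3B: $850 · Unit PH1: $1,400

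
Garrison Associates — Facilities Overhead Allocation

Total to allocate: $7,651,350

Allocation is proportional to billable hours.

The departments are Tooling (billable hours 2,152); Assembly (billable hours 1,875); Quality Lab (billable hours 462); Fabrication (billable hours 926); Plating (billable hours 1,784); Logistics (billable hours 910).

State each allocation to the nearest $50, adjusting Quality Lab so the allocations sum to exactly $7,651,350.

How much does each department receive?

Total billable hours = 8,109.
Proportional shares: Tooling 2,152/8,109 × $7,651,350 = 2,030,546.95; Assembly 1,875/8,109 × $7,651,350 = 1,769,180.08; Quality Lab 462/8,109 × $7,651,350 = 435,925.97; Fabrication 926/8,109 × $7,651,350 = 873,739.07; Plating 1,784/8,109 × $7,651,350 = 1,683,315.87; Logistics 910/8,109 × $7,651,350 = 858,642.06.
At nearest $50: Tooling $2,030,550; Assembly $1,769,200; Quality Lab $435,950; Fabrication $873,750; Plating $1,683,300; Logistics $858,650. Sum = $7,651,400.
Difference $7,651,350 − $7,651,400 = −$50 applied to Quality Lab: Quality Lab becomes $435,900.

Tooling: $2,030,550 · Assembly: $1,769,200 · Quality Lab: $435,900 · Fabrication: $873,750 · Plating: $1,683,300 · Logistics: $858,650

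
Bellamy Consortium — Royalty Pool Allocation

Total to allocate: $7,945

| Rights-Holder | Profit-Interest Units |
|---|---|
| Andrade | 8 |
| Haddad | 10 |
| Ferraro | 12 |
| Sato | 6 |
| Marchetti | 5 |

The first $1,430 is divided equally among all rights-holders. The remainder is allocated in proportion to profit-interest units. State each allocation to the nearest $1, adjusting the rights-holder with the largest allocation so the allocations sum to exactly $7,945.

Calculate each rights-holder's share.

Andrade: $1,557 · Haddad: $1,875 · Ferraro: $2,193 · Sato: $1,239 · Marchetti: $1,081

Equal tier: $1,430 ÷ 5 = $286 apiece.
Remainder $6,515 by profit-interest units (total 41): Andrade 1,271.22 → $1,271; Haddad 1,589.02 → $1,589; Ferraro 1,906.83 → $1,907; Sato 953.41 → $953; Marchetti 794.51 → $795.
Totals: Andrade $286 + $1,271 = $1,557; Haddad $286 + $1,589 = $1,875; Ferraro $286 + $1,907 = $2,193; Sato $286 + $953 = $1,239; Marchetti $286 + $795 = $1,081.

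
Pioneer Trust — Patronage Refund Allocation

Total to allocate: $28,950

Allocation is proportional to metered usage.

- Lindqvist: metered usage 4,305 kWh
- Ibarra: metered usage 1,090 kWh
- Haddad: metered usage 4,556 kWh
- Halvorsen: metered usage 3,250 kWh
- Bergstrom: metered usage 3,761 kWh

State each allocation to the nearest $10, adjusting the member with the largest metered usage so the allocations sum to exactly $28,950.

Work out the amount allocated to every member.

Metered usage total: 16,962.
Proportional shares: Lindqvist 4,305/16,962 × $28,950 = 7,347.59; Ibarra 1,090/16,962 × $28,950 = 1,860.36; Haddad 4,556/16,962 × $28,950 = 7,775.98; Halvorsen 3,250/16,962 × $28,950 = 5,546.96; Bergstrom 3,761/16,962 × $28,950 = 6,419.11.
Rounded to nearest $10: Lindqvist $7,350; Ibarra $1,860; Haddad $7,780; Halvorsen $5,550; Bergstrom $6,420. Sum = $28,960.
Difference $28,950 − $28,960 = −$10 applied to largest metered usage (Haddad): Haddad becomes $7,770.

Lindqvist: $7,350 | Ibarra: $1,860 | Haddad: $7,770 | Halvorsen: $5,550 | Bergstrom: $6,420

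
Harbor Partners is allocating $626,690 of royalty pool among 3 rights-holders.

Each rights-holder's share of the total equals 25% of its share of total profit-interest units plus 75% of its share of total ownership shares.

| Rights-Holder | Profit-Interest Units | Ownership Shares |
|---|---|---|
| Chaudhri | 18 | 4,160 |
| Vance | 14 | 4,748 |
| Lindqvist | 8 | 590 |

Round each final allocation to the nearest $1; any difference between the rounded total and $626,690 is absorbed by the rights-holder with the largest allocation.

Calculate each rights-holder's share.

Profit-interest units total 40; ownership shares total 9,498.
Composite weights (25% profit-interest units + 75% ownership shares): Chaudhri 0.4410; Vance 0.4624; Lindqvist 0.0966.
Pro-rata amounts: Chaudhri 276,364.15; Vance 289,794.64; Lindqvist 60,531.21.
After rounding ($1): Chaudhri $276,364; Vance $289,795; Lindqvist $60,531. Sum = $626,690.
Sum already equals the total — no adjustment.

Chaudhri: $276,364 · Vance: $289,795 · Lindqvist: $60,531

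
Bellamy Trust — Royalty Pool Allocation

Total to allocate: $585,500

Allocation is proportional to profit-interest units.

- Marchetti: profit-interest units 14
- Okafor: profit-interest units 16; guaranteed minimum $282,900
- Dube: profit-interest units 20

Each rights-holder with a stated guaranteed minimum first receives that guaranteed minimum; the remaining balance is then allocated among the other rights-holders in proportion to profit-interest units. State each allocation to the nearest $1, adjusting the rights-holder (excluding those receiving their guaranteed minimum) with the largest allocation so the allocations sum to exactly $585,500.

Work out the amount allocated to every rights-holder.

Minimums first: Okafor $282,900. Remaining pool $302,600.
Remaining pool split over remaining profit-interest units 34: Marchetti 124,600.00 → $124,600; Dube 178,000.00 → $178,000.

Marchetti: $124,600; Okafor: $282,900; Dube: $178,000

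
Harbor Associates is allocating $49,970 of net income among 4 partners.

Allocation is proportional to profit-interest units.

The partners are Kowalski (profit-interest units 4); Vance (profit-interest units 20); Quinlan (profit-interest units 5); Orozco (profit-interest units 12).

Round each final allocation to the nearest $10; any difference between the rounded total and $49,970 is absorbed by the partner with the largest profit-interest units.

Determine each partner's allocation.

Kowalski: $4,880; Vance: $24,370; Quinlan: $6,090; Orozco: $14,630

Total profit-interest units = 4 + 20 + 5 + 12 = 41.
Proportional shares: Kowalski 4,875.12; Vance 24,375.61; Quinlan 6,093.90; Orozco 14,625.37.
At nearest $10: Kowalski $4,880; Vance $24,380; Quinlan $6,090; Orozco $14,630. Sum = $49,980.
Difference $49,970 − $49,980 = −$10 applied to largest profit-interest units (Vance): Vance becomes $24,370.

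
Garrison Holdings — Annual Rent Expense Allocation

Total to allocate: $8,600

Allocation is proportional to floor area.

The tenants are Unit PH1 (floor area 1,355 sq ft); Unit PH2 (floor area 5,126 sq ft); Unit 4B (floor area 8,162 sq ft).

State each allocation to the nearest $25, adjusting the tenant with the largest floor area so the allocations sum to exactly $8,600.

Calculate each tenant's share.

Unit PH1: $800; Unit PH2: $3,000; Unit 4B: $4,800

Total floor area = 1,355 + 5,126 + 8,162 = 14,643.
Proportional shares: Unit PH1 795.81; Unit PH2 3,010.56; Unit 4B 4,793.64.
At nearest $25: Unit PH1 $800; Unit PH2 $3,000; Unit 4B $4,800. Sum = $8,600.
Rounded total matches; no reconciliation needed.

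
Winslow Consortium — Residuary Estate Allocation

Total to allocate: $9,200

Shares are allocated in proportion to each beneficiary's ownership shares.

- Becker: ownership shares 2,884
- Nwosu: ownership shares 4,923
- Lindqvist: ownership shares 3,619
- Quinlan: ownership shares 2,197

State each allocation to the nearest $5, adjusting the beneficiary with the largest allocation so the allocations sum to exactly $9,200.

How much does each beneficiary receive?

Sum of ownership shares: 13,623.
Proportional shares: Becker 2,884/13,623 × $9,200 = 1,947.65; Nwosu 4,923/13,623 × $9,200 = 3,324.64; Lindqvist 3,619/13,623 × $9,200 = 2,444.01; Quinlan 2,197/13,623 × $9,200 = 1,483.70.
At nearest $5: Becker $1,950; Nwosu $3,325; Lindqvist $2,445; Quinlan $1,485. Sum = $9,205.
Difference $9,200 − $9,205 = −$5 applied to largest allocation (Nwosu): Nwosu becomes $3,320.

Becker: $1,950 | Nwosu: $3,320 | Lindqvist: $2,445 | Quinlan: $1,485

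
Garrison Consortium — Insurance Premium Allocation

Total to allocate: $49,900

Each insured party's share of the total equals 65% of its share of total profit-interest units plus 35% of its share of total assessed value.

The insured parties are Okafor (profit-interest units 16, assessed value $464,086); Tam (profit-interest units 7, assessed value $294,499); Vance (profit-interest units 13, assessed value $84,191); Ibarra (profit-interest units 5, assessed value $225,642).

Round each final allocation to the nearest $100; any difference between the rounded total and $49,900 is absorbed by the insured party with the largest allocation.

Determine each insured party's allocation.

Okafor: $20,200; Tam: $10,400; Vance: $11,700; Ibarra: $7,600

Totals — profit-interest units 41, assessed value 1,068,418.
Combined weights (65% profit-interest units + 35% assessed value): Okafor 0.4057; Tam 0.2074; Vance 0.2337; Ibarra 0.1532.
Pro-rata amounts: Okafor 20,243.79; Tam 10,351.74; Vance 11,660.50; Ibarra 7,643.97.
At nearest $100: Okafor $20,200; Tam $10,400; Vance $11,700; Ibarra $7,600. Sum = $49,900.
Sum already equals the total — no adjustment.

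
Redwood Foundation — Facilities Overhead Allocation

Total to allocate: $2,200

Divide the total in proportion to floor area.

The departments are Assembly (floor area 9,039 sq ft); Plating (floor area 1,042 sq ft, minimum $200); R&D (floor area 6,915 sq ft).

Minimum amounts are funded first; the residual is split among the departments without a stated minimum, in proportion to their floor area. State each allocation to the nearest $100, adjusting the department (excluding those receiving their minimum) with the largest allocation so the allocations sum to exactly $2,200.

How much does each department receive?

Assembly: $1,100 · Plating: $200 · R&D: $900

Guaranteed amounts: Plating $200. Balance $2,000.
Balance split over remaining floor area 15,954: Assembly 1,133.13 → $1,100; R&D 866.87 → $900.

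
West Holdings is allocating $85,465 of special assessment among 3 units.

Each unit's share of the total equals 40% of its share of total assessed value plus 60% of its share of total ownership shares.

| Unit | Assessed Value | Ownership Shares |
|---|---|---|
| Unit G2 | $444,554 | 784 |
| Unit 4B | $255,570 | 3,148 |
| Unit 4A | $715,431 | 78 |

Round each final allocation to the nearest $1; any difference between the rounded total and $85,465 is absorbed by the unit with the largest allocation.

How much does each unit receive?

Assessed value total 1,415,555; ownership shares total 4,010.
Combined weights (40% assessed value + 60% ownership shares): Unit G2 0.2429; Unit 4B 0.5432; Unit 4A 0.2138.
Pro-rata amounts: Unit G2 20,761.71; Unit 4B 46,428.01; Unit 4A 18,275.28.
Rounded to nearest $1: Unit G2 $20,762; Unit 4B $46,428; Unit 4A $18,275. Sum = $85,465.
Rounded total matches; no reconciliation needed.

Unit G2: $20,762; Unit 4B: $46,428; Unit 4A: $18,275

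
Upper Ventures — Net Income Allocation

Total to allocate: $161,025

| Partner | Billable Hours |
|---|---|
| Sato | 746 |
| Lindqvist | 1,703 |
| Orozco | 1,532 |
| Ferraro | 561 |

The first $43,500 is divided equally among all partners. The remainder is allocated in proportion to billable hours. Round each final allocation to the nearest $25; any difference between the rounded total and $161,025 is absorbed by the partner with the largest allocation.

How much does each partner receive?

Sato: $30,175 · Lindqvist: $54,925 · Orozco: $50,525 · Ferraro: $25,400

First tranche $43,500 split equally: $10,875 each.
Remainder $117,525 by billable hours (total 4,542): Sato 19,302.87 → $19,300; Lindqvist 44,065.41 → $44,075; Orozco 39,640.75 → $39,650; Ferraro 14,515.97 → $14,525.
Rounding difference −$25 on remainder applied to Lindqvist.
Totals: Sato $10,875 + $19,300 = $30,175; Lindqvist $10,875 + $44,050 = $54,925; Orozco $10,875 + $39,650 = $50,525; Ferraro $10,875 + $14,525 = $25,400.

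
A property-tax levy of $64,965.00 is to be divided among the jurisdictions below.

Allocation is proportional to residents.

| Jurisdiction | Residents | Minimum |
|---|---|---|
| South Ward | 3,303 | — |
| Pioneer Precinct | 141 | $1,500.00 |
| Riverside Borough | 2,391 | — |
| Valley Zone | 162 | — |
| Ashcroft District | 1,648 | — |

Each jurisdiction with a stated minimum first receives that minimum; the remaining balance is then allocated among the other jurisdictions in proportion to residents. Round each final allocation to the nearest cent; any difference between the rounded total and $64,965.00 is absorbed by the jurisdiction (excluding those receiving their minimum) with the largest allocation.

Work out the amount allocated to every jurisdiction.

Guaranteed amounts: Pioneer Precinct $1,500.00. Remaining pool $63,465.00.
Remaining pool split over remaining residents 7,504: South Ward 27,935.0873 → $27,935.09; Riverside Borough 20,221.8570 → $20,221.86; Valley Zone 1,370.1133 → $1,370.11; Ashcroft District 13,937.9424 → $13,937.94.

South Ward: $27,935.09 · Pioneer Precinct: $1,500.00 · Riverside Borough: $20,221.86 · Valley Zone: $1,370.11 · Ashcroft District: $13,937.94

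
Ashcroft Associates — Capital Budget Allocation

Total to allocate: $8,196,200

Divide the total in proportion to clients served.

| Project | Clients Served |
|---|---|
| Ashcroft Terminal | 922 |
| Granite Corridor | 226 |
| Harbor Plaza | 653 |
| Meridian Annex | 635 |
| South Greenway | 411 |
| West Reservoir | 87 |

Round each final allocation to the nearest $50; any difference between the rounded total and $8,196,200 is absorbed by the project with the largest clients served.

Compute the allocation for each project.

Combined clients served = 2,934.
Unrounded shares: Ashcroft Terminal 922/2,934 × $8,196,200 = 2,575,629.31; Granite Corridor 226/2,934 × $8,196,200 = 631,336.47; Harbor Plaza 653/2,934 × $8,196,200 = 1,824,171.30; Meridian Annex 635/2,934 × $8,196,200 = 1,773,887.87; South Greenway 411/2,934 × $8,196,200 = 1,148,138.45; West Reservoir 87/2,934 × $8,196,200 = 243,036.61.
After rounding ($50): Ashcroft Terminal $2,575,650; Granite Corridor $631,350; Harbor Plaza $1,824,150; Meridian Annex $1,773,900; South Greenway $1,148,150; West Reservoir $243,050. Sum = $8,196,250.
Difference $8,196,200 − $8,196,250 = −$50 applied to largest clients served (Ashcroft Terminal): Ashcroft Terminal becomes $2,575,600.

Ashcroft Terminal: $2,575,600 | Granite Corridor: $631,350 | Harbor Plaza: $1,824,150 | Meridian Annex: $1,773,900 | South Greenway: $1,148,150 | West Reservoir: $243,050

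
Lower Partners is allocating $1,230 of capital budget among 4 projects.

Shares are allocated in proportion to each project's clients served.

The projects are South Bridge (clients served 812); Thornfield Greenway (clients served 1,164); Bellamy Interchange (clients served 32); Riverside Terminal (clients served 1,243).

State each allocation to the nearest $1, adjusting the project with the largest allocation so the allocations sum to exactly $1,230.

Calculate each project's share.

South Bridge: $307 | Thornfield Greenway: $440 | Bellamy Interchange: $12 | Riverside Terminal: $471

Total clients served = 3,251.
Raw shares: South Bridge 812/3,251 × $1,230 = 307.22; Thornfield Greenway 1,164/3,251 × $1,230 = 440.39; Bellamy Interchange 32/3,251 × $1,230 = 12.11; Riverside Terminal 1,243/3,251 × $1,230 = 470.28.
At nearest $1: South Bridge $307; Thornfield Greenway $440; Bellamy Interchange $12; Riverside Terminal $470. Sum = $1,229.
Difference $1,230 − $1,229 = +$1 applied to largest allocation (Riverside Terminal): Riverside Terminal becomes $471.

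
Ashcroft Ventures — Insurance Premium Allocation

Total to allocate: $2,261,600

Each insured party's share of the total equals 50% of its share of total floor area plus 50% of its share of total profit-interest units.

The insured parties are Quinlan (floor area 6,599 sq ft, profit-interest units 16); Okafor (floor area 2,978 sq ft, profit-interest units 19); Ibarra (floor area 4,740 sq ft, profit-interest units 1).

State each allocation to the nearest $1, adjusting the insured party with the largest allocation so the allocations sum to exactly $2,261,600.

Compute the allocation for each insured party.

Quinlan: $1,023,786 | Okafor: $832,023 | Ibarra: $405,791

Floor area total 14,317; profit-interest units total 36.
Combined weights (50% floor area + 50% profit-interest units): Quinlan 0.4527; Okafor 0.3679; Ibarra 0.1794.
Pro-rata amounts: Quinlan 1,023,786.77; Okafor 832,022.57; Ibarra 405,790.66.
At nearest $1: Quinlan $1,023,787; Okafor $832,023; Ibarra $405,791. Sum = $2,261,601.
Difference $2,261,600 − $2,261,601 = −$1 applied to largest allocation (Quinlan): Quinlan becomes $1,023,786.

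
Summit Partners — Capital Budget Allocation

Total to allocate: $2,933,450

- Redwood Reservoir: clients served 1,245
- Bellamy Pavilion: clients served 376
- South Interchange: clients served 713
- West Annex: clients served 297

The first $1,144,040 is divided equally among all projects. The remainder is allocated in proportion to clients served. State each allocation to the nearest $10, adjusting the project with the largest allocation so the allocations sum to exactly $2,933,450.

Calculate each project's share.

Redwood Reservoir: $1,132,760 · Bellamy Pavilion: $541,740 · South Interchange: $770,940 · West Annex: $488,010

Equal tier: $1,144,040 ÷ 4 = $286,010 apiece.
Remainder $1,789,410 by clients served (total 2,631): Redwood Reservoir 846,756.16 → $846,760; Bellamy Pavilion 255,727.16 → $255,730; South Interchange 484,929.43 → $484,930; West Annex 201,997.25 → $202,000.
Rounding difference −$10 on remainder applied to Redwood Reservoir.
Totals: Redwood Reservoir $286,010 + $846,750 = $1,132,760; Bellamy Pavilion $286,010 + $255,730 = $541,740; South Interchange $286,010 + $484,930 = $770,940; West Annex $286,010 + $202,000 = $488,010.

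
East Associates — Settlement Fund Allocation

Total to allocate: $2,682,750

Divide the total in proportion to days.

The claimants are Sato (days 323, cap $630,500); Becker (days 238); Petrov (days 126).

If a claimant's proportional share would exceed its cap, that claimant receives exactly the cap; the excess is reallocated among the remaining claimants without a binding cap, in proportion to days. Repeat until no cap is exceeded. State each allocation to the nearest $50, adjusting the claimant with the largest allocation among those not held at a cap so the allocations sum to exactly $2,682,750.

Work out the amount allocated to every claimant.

Total days = 687.
Proportional shares (ignoring caps): Sato 1,261,322.05; Becker 929,395.20; Petrov 492,032.75.
Cap binds for Sato ($630,500); balance $2,052,250 reallocated over remaining days 364.
Redistributed shares: Becker 1,341,855.77 → $1,341,850; Petrov 710,394.23 → $710,400.

Sato: $630,500; Becker: $1,341,850; Petrov: $710,400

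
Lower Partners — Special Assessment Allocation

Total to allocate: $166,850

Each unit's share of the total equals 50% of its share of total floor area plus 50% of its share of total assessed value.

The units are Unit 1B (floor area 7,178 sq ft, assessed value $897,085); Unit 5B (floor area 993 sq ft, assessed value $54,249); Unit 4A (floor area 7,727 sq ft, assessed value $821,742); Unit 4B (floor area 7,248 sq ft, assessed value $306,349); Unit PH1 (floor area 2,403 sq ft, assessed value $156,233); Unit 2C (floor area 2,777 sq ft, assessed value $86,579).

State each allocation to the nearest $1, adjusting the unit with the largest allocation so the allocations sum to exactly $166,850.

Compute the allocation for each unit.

Unit 1B: $53,368 · Unit 5B: $4,873 · Unit 4A: $52,278 · Unit 4B: $32,352 · Unit PH1: $12,690 · Unit 2C: $11,289

Floor area total 28,326; assessed value total 2,322,237.
Blended shares (50% floor area + 50% assessed value): Unit 1B 0.3199; Unit 5B 0.0292; Unit 4A 0.3133; Unit 4B 0.1939; Unit PH1 0.0761; Unit 2C 0.0677.
Proportional shares: Unit 1B 53,367.71; Unit 5B 4,873.42; Unit 4A 52,277.96; Unit 4B 32,352.03; Unit PH1 12,689.83; Unit 2C 11,289.05.
After rounding ($1): Unit 1B $53,368; Unit 5B $4,873; Unit 4A $52,278; Unit 4B $32,352; Unit PH1 $12,690; Unit 2C $11,289. Sum = $166,850.
Sum already equals the total — no adjustment.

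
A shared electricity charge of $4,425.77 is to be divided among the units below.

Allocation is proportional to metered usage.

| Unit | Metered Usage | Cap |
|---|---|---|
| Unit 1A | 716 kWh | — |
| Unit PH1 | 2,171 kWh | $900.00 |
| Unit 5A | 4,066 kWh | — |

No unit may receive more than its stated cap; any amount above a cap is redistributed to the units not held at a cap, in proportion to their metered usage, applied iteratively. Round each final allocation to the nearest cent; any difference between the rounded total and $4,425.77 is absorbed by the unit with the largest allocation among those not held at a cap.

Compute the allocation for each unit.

Total metered usage = 6,953.
Pro-rata shares before constraints: Unit 1A 455.7531; Unit PH1 1,381.8994; Unit 5A 2,588.1175.
Cap binds for Unit PH1 ($900.00); balance $3,525.77 reallocated over remaining metered usage 4,782.
Redistributed shares: Unit 1A 527.9070 → $527.91; Unit 5A 2,997.8630 → $2,997.86.

Unit 1A: $527.91 · Unit PH1: $900.00 · Unit 5A: $2,997.86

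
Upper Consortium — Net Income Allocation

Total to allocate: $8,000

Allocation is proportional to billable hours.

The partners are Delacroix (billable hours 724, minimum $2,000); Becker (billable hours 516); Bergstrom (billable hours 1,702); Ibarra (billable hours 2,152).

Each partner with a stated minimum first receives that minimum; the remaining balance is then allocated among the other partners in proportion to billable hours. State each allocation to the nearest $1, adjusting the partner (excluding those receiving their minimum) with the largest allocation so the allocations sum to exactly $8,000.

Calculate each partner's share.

Guaranteed amounts: Delacroix $2,000. Balance $6,000.
Balance split over remaining billable hours 4,370: Becker 708.47 → $708; Bergstrom 2,336.84 → $2,337; Ibarra 2,954.69 → $2,955.

Delacroix: $2,000 · Becker: $708 · Bergstrom: $2,337 · Ibarra: $2,955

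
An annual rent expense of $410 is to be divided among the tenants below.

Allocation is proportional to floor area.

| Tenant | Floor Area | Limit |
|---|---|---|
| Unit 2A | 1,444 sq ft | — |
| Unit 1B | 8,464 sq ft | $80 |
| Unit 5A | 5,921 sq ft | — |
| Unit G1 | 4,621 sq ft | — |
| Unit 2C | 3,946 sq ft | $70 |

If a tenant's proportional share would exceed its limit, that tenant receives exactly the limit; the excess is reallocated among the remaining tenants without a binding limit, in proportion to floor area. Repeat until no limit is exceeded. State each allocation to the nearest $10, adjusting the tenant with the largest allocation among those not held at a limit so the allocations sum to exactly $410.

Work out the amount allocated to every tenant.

Combined floor area = 24,396.
Pro-rata shares before constraints: Unit 2A 24.27; Unit 1B 142.25; Unit 5A 99.51; Unit G1 77.66; Unit 2C 66.32.
Cap binds for Unit 1B ($80); remaining pool $330 reallocated over remaining floor area 15,932.
Cap binds for Unit 2C ($70); remaining pool $260 reallocated over remaining floor area 11,986.
Redistributed shares: Unit 2A 31.32 → $30; Unit 5A 128.44 → $130; Unit G1 100.24 → $100.

Unit 2A: $30 | Unit 1B: $80 | Unit 5A: $130 | Unit G1: $100 | Unit 2C: $70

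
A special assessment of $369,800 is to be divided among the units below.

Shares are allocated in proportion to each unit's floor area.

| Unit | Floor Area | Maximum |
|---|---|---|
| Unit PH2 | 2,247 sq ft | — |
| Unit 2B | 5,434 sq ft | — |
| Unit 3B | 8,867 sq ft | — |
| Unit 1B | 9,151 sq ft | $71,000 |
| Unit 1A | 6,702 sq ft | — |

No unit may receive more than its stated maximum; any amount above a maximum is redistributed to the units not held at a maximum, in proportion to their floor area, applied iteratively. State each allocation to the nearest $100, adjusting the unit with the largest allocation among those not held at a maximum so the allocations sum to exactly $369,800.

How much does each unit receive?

Unit PH2: $28,900; Unit 2B: $69,800; Unit 3B: $114,000; Unit 1B: $71,000; Unit 1A: $86,100

Total floor area = 32,401.
Proportional shares (ignoring caps): Unit PH2 25,645.52; Unit 2B 62,019.48; Unit 3B 101,201.09; Unit 1B 104,442.45; Unit 1A 76,491.45.
Capped: Unit 1B ($71,000); balance $298,800 reallocated over remaining floor area 23,250.
Redistributed shares: Unit PH2 28,877.57 → $28,900; Unit 2B 69,835.66 → $69,800; Unit 3B 113,955.25 → $114,000; Unit 1A 86,131.51 → $86,100.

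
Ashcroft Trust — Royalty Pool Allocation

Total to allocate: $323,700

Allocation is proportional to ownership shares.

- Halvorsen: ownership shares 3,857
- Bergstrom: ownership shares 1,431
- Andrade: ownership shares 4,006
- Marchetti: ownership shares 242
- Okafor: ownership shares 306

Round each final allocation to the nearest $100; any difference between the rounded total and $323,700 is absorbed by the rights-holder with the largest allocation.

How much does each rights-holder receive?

Halvorsen: $126,900 · Bergstrom: $47,100 · Andrade: $131,600 · Marchetti: $8,000 · Okafor: $10,100

Combined ownership shares = 9,842.
Pro-rata amounts: Halvorsen 3,857/9,842 × $323,700 = 126,855.41; Bergstrom 1,431/9,842 × $323,700 = 47,065.10; Andrade 4,006/9,842 × $323,700 = 131,755.96; Marchetti 242/9,842 × $323,700 = 7,959.30; Okafor 306/9,842 × $323,700 = 10,064.23.
After rounding ($100): Halvorsen $126,900; Bergstrom $47,100; Andrade $131,800; Marchetti $8,000; Okafor $10,100. Sum = $323,900.
Difference $323,700 − $323,900 = −$200 applied to largest allocation (Andrade): Andrade becomes $131,600.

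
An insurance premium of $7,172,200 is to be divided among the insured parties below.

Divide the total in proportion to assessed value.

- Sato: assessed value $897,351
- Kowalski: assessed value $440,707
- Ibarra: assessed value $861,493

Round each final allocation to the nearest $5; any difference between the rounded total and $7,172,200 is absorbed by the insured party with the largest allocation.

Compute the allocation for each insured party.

Sato: $2,926,040; Kowalski: $1,437,040; Ibarra: $2,809,120

Sum of assessed value: 2,199,551.
Pro-rata amounts: Sato 897,351/2,199,551 × $7,172,200 = 2,926,043.02; Kowalski 440,707/2,199,551 × $7,172,200 = 1,437,038.17; Ibarra 861,493/2,199,551 × $7,172,200 = 2,809,118.81.
After rounding ($5): Sato $2,926,045; Kowalski $1,437,040; Ibarra $2,809,120. Sum = $7,172,205.
Difference $7,172,200 − $7,172,205 = −$5 applied to largest allocation (Sato): Sato becomes $2,926,040.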